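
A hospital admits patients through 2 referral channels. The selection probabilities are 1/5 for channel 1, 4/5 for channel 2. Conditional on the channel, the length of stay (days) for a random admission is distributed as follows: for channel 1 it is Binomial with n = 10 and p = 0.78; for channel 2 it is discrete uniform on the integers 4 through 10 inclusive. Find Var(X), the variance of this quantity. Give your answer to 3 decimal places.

Per component, 1: μ=7.8, E[X²]=62.556; 2: μ=7, E[X²]=53.
E[X] = 0.2·7.8 + 0.8·7 = 7.16.
E[X²] = 0.2·62.556 + 0.8·53 = 54.9112.
Var(X) = E[X²] − (E[X])² = 54.9112 − 51.2656 = 3.6456.

3.646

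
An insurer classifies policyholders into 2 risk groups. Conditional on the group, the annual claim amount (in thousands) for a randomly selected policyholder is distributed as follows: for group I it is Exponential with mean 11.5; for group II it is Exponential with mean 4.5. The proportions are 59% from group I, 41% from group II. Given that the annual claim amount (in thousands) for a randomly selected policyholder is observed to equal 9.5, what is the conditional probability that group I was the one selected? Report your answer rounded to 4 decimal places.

0.6706

Likelihoods f(9.5 | ·): I: 0.038066; II: 0.0269119.
Posterior ∝ prior × likelihood. Numerator for I: 0.59·0.038066 = 0.0224589.
Normalizing constant: 0.59·0.038066 + 0.41·0.0269119 = 0.0334928.
P(I | observation) = 0.0224589 / 0.0334928 = 0.67056.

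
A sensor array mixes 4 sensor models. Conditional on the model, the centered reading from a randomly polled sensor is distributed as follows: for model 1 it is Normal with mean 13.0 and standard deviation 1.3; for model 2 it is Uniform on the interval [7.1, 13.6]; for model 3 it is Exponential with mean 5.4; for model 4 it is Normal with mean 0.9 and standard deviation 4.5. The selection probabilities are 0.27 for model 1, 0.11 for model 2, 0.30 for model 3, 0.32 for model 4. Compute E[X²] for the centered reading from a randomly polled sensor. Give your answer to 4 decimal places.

For each component E[X²] = Var + (mean)², giving 1: 170.69; 2: 110.643; 3: 58.32; 4: 21.06.
Overall E[X²] = 0.27·170.69 + 0.11·110.643 + 0.3·58.32 + 0.32·21.06 = 82.4923.

82.4923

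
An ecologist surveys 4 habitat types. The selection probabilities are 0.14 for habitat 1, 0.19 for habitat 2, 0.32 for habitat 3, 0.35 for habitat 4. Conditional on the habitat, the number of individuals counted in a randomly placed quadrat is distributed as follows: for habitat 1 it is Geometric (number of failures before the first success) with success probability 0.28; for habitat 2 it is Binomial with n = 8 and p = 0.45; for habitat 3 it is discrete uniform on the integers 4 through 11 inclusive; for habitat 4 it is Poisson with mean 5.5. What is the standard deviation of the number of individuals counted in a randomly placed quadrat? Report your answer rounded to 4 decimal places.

Per component, 1: μ=2.57143, E[X²]=15.7959; 2: μ=3.6, E[X²]=14.94; 3: μ=7.5, E[X²]=61.5; 4: μ=5.5, E[X²]=35.75.
E[X] = 0.14·2.57143 + 0.19·3.6 + 0.32·7.5 + 0.35·5.5 = 5.369.
E[X²] = 0.14·15.7959 + 0.19·14.94 + 0.32·61.5 + 0.35·35.75 = 37.2425.
Var(X) = E[X²] − (E[X])² = 37.2425 − 28.8262 = 8.41637.
SD(X) = √8.41637 = 2.9011.

2.9011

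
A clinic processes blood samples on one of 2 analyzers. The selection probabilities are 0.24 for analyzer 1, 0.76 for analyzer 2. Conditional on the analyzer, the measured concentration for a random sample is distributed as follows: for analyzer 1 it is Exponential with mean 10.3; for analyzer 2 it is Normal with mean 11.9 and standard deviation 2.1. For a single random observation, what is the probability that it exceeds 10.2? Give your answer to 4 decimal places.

Conditional on each analyzer, P(X > 10.2): 1: 0.371468; 2: 0.790893.
By total probability, P(X > 10.2) = 0.24·0.371468 + 0.76·0.790893 = 0.690231.

0.6902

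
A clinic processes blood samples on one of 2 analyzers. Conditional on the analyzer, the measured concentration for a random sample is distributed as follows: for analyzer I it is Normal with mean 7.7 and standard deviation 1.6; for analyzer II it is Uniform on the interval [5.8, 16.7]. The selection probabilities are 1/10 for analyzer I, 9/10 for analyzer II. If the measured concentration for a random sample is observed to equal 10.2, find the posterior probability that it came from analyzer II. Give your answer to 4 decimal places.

Likelihoods f(10.2 | ·): I: 0.0735606; II: 0.0917431.
Posterior ∝ prior × likelihood. Numerator for II: 0.9·0.0917431 = 0.0825688.
Normalizing constant: 0.1·0.0735606 + 0.9·0.0917431 = 0.0899249.
P(II | observation) = 0.0825688 / 0.0899249 = 0.918198.

0.9182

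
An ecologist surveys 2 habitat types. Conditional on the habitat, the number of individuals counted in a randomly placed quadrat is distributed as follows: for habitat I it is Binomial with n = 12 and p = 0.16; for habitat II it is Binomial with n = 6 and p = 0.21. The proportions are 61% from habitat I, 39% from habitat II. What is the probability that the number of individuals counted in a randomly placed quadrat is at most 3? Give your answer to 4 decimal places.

Conditional on each habitat, P(X ≤ 3): I: 0.888632; II: 0.979772.
By total probability, P(X ≤ 3) = 0.61·0.888632 + 0.39·0.979772 = 0.924176.

0.9242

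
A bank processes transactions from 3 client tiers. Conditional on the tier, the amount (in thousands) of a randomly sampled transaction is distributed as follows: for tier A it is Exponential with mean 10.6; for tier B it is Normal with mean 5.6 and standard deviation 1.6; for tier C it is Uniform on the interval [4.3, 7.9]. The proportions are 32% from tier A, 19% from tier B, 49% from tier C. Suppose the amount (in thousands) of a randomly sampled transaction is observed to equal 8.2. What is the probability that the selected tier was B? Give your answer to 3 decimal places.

Likelihoods f(8.2 | ·): A: 0.0435242; B: 0.0665864; C: 0.
Posterior ∝ prior × likelihood. Numerator for B: 0.19·0.0665864 = 0.0126514.
Normalizing constant: 0.32·0.0435242 + 0.19·0.0665864 + 0.49·0 = 0.0265792.
P(B | observation) = 0.0126514 / 0.0265792 = 0.47599.

0.476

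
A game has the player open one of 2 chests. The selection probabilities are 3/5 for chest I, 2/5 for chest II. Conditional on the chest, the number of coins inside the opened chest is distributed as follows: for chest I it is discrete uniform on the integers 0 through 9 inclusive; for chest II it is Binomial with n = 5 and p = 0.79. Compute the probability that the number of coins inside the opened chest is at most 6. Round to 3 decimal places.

Conditional on each chest, P(X ≤ 6): I: 0.7; II: 1.
By total probability, P(X ≤ 6) = 0.6·0.7 + 0.4·1 = 0.82.

0.820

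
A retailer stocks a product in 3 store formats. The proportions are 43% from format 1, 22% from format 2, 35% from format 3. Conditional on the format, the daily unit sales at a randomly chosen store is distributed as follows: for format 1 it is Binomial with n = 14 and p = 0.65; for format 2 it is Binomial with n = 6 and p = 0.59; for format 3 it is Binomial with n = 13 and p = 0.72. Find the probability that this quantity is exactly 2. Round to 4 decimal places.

Conditional on each format, P(X = 2): 1: 0.000129923; 2: 0.147547; 3: 3.3535e-05.
By total probability, P(X = 2) = 0.43·0.000129923 + 0.22·0.147547 + 0.35·3.3535e-05 = 0.032528.

0.0325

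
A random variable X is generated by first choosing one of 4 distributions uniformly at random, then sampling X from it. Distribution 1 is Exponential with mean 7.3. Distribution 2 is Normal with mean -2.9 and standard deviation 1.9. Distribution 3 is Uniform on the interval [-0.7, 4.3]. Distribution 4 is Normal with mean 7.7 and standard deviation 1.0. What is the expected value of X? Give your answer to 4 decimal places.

3.4750

Component means — 1: 7.3; 2: -2.9; 3: 1.8; 4: 7.7.
E[X] = 0.25·7.3 + 0.25·-2.9 + 0.25·1.8 + 0.25·7.7 = 3.475.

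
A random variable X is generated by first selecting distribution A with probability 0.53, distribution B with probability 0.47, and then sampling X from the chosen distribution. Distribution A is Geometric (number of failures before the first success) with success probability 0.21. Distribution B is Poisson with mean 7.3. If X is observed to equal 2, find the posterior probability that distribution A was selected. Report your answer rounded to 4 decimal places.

Likelihoods P(X=2 | ·): A: 0.131061; B: 0.0179997.
Posterior ∝ prior × likelihood. Numerator for A: 0.53·0.131061 = 0.0694623.
Normalizing constant: 0.53·0.131061 + 0.47·0.0179997 = 0.0779222.
P(A | observation) = 0.0694623 / 0.0779222 = 0.891432.

0.8914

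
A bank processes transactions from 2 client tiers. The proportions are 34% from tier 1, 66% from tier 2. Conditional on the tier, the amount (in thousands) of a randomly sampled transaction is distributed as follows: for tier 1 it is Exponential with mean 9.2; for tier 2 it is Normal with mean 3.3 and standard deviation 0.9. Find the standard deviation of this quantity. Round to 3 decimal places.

Per component, 1: μ=9.2, E[X²]=169.28; 2: μ=3.3, E[X²]=11.7.
E[X] = 0.34·9.2 + 0.66·3.3 = 5.306.
E[X²] = 0.34·169.28 + 0.66·11.7 = 65.2772.
Var(X) = E[X²] − (E[X])² = 65.2772 − 28.1536 = 37.1236.
SD(X) = √37.1236 = 6.09291.

6.093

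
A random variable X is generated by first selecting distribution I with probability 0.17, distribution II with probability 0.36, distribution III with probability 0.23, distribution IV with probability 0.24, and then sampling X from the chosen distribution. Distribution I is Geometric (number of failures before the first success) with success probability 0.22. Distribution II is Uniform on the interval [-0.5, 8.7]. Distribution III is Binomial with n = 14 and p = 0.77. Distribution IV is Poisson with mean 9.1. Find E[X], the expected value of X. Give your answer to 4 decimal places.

Component means — I: 3.54545; II: 4.1; III: 10.78; IV: 9.1.
E[X] = 0.17·3.54545 + 0.36·4.1 + 0.23·10.78 + 0.24·9.1 = 6.74213.

6.7421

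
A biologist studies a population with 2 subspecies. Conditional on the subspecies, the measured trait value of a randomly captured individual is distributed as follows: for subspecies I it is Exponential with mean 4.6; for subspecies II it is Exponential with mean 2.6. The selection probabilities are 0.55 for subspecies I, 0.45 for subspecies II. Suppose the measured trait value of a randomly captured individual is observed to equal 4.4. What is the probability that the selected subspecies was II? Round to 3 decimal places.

Likelihoods f(4.4 | ·): I: 0.0835276; II: 0.0708055.
Posterior ∝ prior × likelihood. Numerator for II: 0.45·0.0708055 = 0.0318625.
Normalizing constant: 0.55·0.0835276 + 0.45·0.0708055 = 0.0778026.
P(II | observation) = 0.0318625 / 0.0778026 = 0.409529.

0.410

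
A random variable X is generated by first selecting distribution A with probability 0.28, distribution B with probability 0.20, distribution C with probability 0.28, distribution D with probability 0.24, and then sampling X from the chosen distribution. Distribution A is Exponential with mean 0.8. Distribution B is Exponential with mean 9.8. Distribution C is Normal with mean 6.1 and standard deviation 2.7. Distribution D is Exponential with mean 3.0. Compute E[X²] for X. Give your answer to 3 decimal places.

55.554

For each component E[X²] = Var + (mean)², giving A: 1.28; B: 192.08; C: 44.5; D: 18.
Overall E[X²] = 0.28·1.28 + 0.2·192.08 + 0.28·44.5 + 0.24·18 = 55.5544.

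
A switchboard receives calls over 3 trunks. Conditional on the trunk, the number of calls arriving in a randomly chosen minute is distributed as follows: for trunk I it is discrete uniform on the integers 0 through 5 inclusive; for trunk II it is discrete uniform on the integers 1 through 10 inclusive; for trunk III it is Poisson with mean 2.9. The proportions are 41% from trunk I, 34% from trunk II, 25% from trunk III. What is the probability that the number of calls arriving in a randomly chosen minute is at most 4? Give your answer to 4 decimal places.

Conditional on each trunk, P(X ≤ 4): I: 0.833333; II: 0.4; III: 0.831777.
By total probability, P(X ≤ 4) = 0.41·0.833333 + 0.34·0.4 + 0.25·0.831777 = 0.685611.

0.6856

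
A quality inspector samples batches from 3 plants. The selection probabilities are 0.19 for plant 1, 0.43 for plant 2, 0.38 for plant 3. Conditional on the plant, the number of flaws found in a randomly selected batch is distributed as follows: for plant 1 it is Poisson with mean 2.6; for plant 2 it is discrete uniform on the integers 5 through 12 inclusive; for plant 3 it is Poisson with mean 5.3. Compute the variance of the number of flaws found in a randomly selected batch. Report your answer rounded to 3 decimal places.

9.809

Per component, 1: μ=2.6, E[X²]=9.36; 2: μ=8.5, E[X²]=77.5; 3: μ=5.3, E[X²]=33.39.
E[X] = 0.19·2.6 + 0.43·8.5 + 0.38·5.3 = 6.163.
E[X²] = 0.19·9.36 + 0.43·77.5 + 0.38·33.39 = 47.7916.
Var(X) = E[X²] − (E[X])² = 47.7916 − 37.9826 = 9.80903.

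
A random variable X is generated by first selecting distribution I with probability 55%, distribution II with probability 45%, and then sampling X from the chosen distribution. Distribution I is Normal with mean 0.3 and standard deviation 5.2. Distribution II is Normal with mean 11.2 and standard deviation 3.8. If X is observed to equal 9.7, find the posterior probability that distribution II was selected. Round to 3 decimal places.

0.841

Likelihoods f(9.7 | ·): I: 0.0149735; II: 0.0971161.
Posterior ∝ prior × likelihood. Numerator for II: 0.45·0.0971161 = 0.0437022.
Normalizing constant: 0.55·0.0149735 + 0.45·0.0971161 = 0.0519377.
P(II | observation) = 0.0437022 / 0.0519377 = 0.841436.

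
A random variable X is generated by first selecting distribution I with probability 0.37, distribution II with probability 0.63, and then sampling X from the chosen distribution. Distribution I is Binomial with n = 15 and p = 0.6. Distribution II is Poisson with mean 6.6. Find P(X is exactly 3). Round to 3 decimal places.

0.042

Conditional on each component, P(X = 3): I: 0.00164886; II: 0.0651834.
By total probability, P(X = 3) = 0.37·0.00164886 + 0.63·0.0651834 = 0.0416756.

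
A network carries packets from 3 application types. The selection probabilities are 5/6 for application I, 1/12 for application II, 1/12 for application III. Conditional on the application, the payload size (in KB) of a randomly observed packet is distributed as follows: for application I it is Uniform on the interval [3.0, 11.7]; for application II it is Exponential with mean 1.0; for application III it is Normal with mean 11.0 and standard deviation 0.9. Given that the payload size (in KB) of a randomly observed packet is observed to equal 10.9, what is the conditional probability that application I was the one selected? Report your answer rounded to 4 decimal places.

0.7229

Likelihoods f(10.9 | ·): I: 0.114943; II: 1.84582e-05; III: 0.440541.
Posterior ∝ prior × likelihood. Numerator for I: 0.833333·0.114943 = 0.0957854.
Normalizing constant: 0.833333·0.114943 + 0.0833333·1.84582e-05 + 0.0833333·0.440541 = 0.132499.
P(I | observation) = 0.0957854 / 0.132499 = 0.722916.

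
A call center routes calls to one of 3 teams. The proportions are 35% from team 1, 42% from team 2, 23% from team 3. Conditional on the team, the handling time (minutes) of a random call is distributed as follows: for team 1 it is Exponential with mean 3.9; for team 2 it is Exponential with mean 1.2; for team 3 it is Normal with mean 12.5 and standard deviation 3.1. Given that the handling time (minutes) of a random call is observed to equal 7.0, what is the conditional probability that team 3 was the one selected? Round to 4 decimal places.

Likelihoods f(7.0 | ·): 1: 0.0426022; 2: 0.00244025; 3: 0.0266698.
Posterior ∝ prior × likelihood. Numerator for 3: 0.23·0.0266698 = 0.00613406.
Normalizing constant: 0.35·0.0426022 + 0.42·0.00244025 + 0.23·0.0266698 = 0.0220698.
P(3 | observation) = 0.00613406 / 0.0220698 = 0.27794.

0.2779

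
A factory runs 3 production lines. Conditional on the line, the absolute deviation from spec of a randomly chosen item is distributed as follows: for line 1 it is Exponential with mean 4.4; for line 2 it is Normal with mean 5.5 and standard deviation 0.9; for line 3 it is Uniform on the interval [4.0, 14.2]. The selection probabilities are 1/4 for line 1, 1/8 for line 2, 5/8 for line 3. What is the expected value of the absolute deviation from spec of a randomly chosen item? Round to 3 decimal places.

Component means — 1: 4.4; 2: 5.5; 3: 9.1.
E[X] = 0.25·4.4 + 0.125·5.5 + 0.625·9.1 = 7.475.

7.475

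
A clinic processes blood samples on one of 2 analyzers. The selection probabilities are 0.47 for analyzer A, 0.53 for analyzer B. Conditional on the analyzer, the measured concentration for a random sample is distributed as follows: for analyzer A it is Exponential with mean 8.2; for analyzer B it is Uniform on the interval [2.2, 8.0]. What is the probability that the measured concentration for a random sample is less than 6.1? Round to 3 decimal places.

0.603

Conditional on each analyzer, P(X < 6.1): A: 0.524744; B: 0.672414.
By total probability, P(X < 6.1) = 0.47·0.524744 + 0.53·0.672414 = 0.603009.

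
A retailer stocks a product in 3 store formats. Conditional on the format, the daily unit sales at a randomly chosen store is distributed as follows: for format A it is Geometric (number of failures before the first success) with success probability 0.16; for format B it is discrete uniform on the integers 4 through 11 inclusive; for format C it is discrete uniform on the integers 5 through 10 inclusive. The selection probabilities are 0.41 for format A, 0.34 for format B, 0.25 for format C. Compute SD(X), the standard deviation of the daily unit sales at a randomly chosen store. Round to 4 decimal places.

4.1463

Per component, A: μ=5.25, E[X²]=60.375; B: μ=7.5, E[X²]=61.5; C: μ=7.5, E[X²]=59.1667.
E[X] = 0.41·5.25 + 0.34·7.5 + 0.25·7.5 = 6.5775.
E[X²] = 0.41·60.375 + 0.34·61.5 + 0.25·59.1667 = 60.4554.
Var(X) = E[X²] − (E[X])² = 60.4554 − 43.2635 = 17.1919.
SD(X) = √17.1919 = 4.14631.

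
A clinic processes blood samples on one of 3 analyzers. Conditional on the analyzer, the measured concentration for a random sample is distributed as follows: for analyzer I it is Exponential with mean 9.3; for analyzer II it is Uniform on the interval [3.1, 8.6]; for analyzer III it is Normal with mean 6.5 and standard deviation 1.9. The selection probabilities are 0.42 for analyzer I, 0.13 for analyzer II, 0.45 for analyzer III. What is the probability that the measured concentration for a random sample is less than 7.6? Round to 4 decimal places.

0.6643

Conditional on each analyzer, P(X < 7.6): I: 0.558335; II: 0.818182; III: 0.718688.
By total probability, P(X < 7.6) = 0.42·0.558335 + 0.13·0.818182 + 0.45·0.718688 = 0.664274.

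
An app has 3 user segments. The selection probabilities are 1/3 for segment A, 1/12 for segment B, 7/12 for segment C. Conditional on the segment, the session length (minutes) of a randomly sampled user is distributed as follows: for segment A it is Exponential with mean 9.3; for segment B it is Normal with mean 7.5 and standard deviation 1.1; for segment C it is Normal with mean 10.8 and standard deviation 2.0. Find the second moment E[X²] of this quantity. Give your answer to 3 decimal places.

For each component E[X²] = Var + (mean)², giving A: 172.98; B: 57.46; C: 120.64.
Overall E[X²] = 0.333333·172.98 + 0.0833333·57.46 + 0.583333·120.64 = 132.822.

132.822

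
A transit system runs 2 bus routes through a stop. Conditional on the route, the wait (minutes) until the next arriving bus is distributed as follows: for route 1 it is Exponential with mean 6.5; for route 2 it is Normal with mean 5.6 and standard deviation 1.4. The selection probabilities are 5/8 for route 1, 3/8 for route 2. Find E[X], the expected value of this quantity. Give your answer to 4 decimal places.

Component means — 1: 6.5; 2: 5.6.
E[X] = 0.625·6.5 + 0.375·5.6 = 6.1625.

6.1625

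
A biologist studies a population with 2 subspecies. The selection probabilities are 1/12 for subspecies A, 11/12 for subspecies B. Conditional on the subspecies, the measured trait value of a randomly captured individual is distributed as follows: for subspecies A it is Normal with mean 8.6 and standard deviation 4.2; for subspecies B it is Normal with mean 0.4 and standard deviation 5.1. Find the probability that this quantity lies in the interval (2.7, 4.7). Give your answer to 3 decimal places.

Conditional on each subspecies, P(2.7 < X < 4.7): A: 0.0965096; B: 0.126426.
By total probability, P(2.7 < X < 4.7) = 0.0833333·0.0965096 + 0.916667·0.126426 = 0.123933.

0.124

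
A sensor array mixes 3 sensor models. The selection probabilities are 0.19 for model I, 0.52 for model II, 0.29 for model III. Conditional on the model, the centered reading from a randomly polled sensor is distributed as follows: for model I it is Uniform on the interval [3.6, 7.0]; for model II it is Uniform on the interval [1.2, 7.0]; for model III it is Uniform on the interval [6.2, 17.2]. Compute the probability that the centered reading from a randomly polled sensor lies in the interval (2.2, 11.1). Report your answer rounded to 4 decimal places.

Conditional on each model, P(2.2 < X < 11.1): I: 1; II: 0.827586; III: 0.445455.
By total probability, P(2.2 < X < 11.1) = 0.19·1 + 0.52·0.827586 + 0.29·0.445455 = 0.749527.

0.7495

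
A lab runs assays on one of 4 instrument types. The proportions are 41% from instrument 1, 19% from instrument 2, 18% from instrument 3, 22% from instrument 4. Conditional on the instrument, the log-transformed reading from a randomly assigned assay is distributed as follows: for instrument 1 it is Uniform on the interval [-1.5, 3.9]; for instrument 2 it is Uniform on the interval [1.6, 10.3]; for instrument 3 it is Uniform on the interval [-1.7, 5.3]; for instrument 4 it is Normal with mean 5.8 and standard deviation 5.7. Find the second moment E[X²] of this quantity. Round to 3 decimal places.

25.378

For each component E[X²] = Var + (mean)², giving 1: 3.87; 2: 41.71; 3: 7.32333; 4: 66.13.
Overall E[X²] = 0.41·3.87 + 0.19·41.71 + 0.18·7.32333 + 0.22·66.13 = 25.3784.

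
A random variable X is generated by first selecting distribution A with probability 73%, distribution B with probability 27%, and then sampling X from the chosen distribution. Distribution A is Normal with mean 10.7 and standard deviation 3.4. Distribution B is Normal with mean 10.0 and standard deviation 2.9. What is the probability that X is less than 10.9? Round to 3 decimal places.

0.550

Conditional on each component, P(X < 10.9): A: 0.523454; B: 0.621851.
By total probability, P(X < 10.9) = 0.73·0.523454 + 0.27·0.621851 = 0.550021.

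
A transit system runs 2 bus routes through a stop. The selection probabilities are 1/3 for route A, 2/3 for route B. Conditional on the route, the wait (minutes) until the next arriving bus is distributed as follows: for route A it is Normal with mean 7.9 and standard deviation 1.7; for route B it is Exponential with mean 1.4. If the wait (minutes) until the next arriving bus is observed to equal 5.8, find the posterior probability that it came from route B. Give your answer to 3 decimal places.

Likelihoods f(5.8 | ·): A: 0.109422; B: 0.011341.
Posterior ∝ prior × likelihood. Numerator for B: 0.666667·0.011341 = 0.00756068.
Normalizing constant: 0.333333·0.109422 + 0.666667·0.011341 = 0.0440347.
P(B | observation) = 0.00756068 / 0.0440347 = 0.171698.

0.172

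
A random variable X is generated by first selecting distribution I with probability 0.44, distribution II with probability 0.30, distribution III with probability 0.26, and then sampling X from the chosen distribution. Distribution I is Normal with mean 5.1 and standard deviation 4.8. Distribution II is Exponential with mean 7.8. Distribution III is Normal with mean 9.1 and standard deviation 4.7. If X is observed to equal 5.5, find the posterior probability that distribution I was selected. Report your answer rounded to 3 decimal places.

Likelihoods f(5.5 | ·): I: 0.0828249; II: 0.0633391; III: 0.0633015.
Posterior ∝ prior × likelihood. Numerator for I: 0.44·0.0828249 = 0.036443.
Normalizing constant: 0.44·0.0828249 + 0.3·0.0633391 + 0.26·0.0633015 = 0.0719031.
P(I | observation) = 0.036443 / 0.0719031 = 0.506834.

0.507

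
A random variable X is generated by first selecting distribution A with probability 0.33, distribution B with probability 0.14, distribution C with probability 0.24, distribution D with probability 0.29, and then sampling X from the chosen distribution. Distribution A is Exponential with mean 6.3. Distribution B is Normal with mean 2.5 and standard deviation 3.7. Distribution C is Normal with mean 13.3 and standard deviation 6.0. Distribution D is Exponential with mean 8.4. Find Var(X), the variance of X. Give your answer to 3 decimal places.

56.090

Per component, A: μ=6.3, E[X²]=79.38; B: μ=2.5, E[X²]=19.94; C: μ=13.3, E[X²]=212.89; D: μ=8.4, E[X²]=141.12.
E[X] = 0.33·6.3 + 0.14·2.5 + 0.24·13.3 + 0.29·8.4 = 8.057.
E[X²] = 0.33·79.38 + 0.14·19.94 + 0.24·212.89 + 0.29·141.12 = 121.005.
Var(X) = E[X²] − (E[X])² = 121.005 − 64.9152 = 56.0902.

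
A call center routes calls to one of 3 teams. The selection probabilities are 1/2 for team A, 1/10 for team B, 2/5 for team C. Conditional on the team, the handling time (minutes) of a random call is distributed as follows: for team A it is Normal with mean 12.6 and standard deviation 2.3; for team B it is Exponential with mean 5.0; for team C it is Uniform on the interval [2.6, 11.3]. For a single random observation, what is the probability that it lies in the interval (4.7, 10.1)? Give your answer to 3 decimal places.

0.343

Conditional on each team, P(4.7 < X < 10.1): A: 0.138231; B: 0.257972; C: 0.62069.
By total probability, P(4.7 < X < 10.1) = 0.5·0.138231 + 0.1·0.257972 + 0.4·0.62069 = 0.343189.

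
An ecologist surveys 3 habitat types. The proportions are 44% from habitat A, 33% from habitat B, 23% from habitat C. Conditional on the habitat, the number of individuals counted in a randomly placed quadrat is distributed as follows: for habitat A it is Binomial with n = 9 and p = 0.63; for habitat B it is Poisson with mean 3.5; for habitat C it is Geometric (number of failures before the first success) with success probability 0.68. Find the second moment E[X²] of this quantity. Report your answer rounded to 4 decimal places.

20.4762

For each component E[X²] = Var + (mean)², giving A: 34.2468; B: 15.75; C: 0.913495.
Overall E[X²] = 0.44·34.2468 + 0.33·15.75 + 0.23·0.913495 = 20.4762.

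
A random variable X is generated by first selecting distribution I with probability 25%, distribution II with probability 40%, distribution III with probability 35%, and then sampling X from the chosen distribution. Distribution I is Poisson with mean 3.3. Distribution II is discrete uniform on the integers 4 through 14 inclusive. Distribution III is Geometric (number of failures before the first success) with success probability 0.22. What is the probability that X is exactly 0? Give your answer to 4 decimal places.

0.0862

Conditional on each component, P(X = 0): I: 0.0368832; II: 0; III: 0.22.
By total probability, P(X = 0) = 0.25·0.0368832 + 0.4·0 + 0.35·0.22 = 0.0862208.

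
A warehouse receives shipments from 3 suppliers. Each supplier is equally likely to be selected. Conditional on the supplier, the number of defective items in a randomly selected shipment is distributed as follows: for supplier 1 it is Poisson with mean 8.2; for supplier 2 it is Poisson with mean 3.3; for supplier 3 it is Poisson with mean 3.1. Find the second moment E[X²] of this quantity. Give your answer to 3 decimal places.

For each component E[X²] = Var + (mean)², giving 1: 75.44; 2: 14.19; 3: 12.71.
Overall E[X²] = 0.333333·75.44 + 0.333333·14.19 + 0.333333·12.71 = 34.1133.

34.113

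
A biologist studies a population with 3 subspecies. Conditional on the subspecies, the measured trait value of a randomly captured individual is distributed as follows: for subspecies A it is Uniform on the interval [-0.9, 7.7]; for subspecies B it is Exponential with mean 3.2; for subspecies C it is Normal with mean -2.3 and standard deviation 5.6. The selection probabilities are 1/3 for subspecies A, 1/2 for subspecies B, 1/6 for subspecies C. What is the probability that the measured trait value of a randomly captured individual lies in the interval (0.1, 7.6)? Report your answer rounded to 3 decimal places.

0.778

Conditional on each subspecies, P(0.1 < X < 7.6): A: 0.872093; B: 0.876219; C: 0.295575.
By total probability, P(0.1 < X < 7.6) = 0.333333·0.872093 + 0.5·0.876219 + 0.166667·0.295575 = 0.77807.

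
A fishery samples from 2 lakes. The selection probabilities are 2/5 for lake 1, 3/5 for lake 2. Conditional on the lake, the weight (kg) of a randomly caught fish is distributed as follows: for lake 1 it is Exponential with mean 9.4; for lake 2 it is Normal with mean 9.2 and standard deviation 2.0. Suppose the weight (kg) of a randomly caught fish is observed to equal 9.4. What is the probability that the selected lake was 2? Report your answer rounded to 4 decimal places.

Likelihoods f(9.4 | ·): 1: 0.0391361; 2: 0.198476.
Posterior ∝ prior × likelihood. Numerator for 2: 0.6·0.198476 = 0.119086.
Normalizing constant: 0.4·0.0391361 + 0.6·0.198476 = 0.13474.
P(2 | observation) = 0.119086 / 0.13474 = 0.883818.

0.8838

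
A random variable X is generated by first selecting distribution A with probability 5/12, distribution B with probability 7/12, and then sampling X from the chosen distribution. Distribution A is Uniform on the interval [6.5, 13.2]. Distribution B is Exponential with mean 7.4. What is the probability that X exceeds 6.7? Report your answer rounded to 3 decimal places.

0.640

Conditional on each component, P(X > 6.7): A: 0.970149; B: 0.404378.
By total probability, P(X > 6.7) = 0.416667·0.970149 + 0.583333·0.404378 = 0.640116.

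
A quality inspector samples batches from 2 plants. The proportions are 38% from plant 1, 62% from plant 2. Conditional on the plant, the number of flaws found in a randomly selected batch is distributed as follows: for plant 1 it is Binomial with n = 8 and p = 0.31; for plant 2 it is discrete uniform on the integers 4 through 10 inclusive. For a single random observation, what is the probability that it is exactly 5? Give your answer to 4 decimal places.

0.1086

Conditional on each plant, P(X = 5): 1: 0.0526676; 2: 0.142857.
By total probability, P(X = 5) = 0.38·0.0526676 + 0.62·0.142857 = 0.108585.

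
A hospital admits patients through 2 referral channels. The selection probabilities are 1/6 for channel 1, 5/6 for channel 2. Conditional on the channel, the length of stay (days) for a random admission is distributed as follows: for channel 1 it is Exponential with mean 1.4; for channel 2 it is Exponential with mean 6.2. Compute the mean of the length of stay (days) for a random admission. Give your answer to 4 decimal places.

Component means — 1: 1.4; 2: 6.2.
E[X] = 0.166667·1.4 + 0.833333·6.2 = 5.4.

5.4000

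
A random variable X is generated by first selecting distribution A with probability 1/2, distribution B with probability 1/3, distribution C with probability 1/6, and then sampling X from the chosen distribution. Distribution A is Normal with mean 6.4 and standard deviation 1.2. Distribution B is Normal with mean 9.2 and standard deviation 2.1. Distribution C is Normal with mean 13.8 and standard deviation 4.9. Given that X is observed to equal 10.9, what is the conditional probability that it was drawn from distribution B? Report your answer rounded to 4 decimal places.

Likelihoods f(10.9 | ·): A: 0.00029383; B: 0.136895; C: 0.0683366.
Posterior ∝ prior × likelihood. Numerator for B: 0.333333·0.136895 = 0.0456317.
Normalizing constant: 0.5·0.00029383 + 0.333333·0.136895 + 0.166667·0.0683366 = 0.0571681.
P(B | observation) = 0.0456317 / 0.0571681 = 0.798203.

0.7982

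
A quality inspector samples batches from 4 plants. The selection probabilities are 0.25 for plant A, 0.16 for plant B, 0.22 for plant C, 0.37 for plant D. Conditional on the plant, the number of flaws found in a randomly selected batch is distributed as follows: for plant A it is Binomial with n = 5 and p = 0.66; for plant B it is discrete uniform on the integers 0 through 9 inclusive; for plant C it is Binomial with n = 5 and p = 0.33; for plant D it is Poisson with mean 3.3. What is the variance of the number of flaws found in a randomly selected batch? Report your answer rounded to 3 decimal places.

3.865

Per component, A: μ=3.3, E[X²]=12.012; B: μ=4.5, E[X²]=28.5; C: μ=1.65, E[X²]=3.828; D: μ=3.3, E[X²]=14.19.
E[X] = 0.25·3.3 + 0.16·4.5 + 0.22·1.65 + 0.37·3.3 = 3.129.
E[X²] = 0.25·12.012 + 0.16·28.5 + 0.22·3.828 + 0.37·14.19 = 13.6555.
Var(X) = E[X²] − (E[X])² = 13.6555 − 9.79064 = 3.86482.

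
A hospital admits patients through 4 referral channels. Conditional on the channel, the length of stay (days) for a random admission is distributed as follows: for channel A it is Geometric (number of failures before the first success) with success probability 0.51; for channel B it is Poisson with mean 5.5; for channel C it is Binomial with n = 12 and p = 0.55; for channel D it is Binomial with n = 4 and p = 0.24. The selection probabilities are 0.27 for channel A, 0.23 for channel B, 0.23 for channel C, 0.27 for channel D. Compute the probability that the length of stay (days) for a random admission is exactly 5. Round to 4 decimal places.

Conditional on each channel, P(X = 5): A: 0.0144062; B: 0.171401; C: 0.148945; D: 0.
By total probability, P(X = 5) = 0.27·0.0144062 + 0.23·0.171401 + 0.23·0.148945 + 0.27·0 = 0.0775692.

0.0776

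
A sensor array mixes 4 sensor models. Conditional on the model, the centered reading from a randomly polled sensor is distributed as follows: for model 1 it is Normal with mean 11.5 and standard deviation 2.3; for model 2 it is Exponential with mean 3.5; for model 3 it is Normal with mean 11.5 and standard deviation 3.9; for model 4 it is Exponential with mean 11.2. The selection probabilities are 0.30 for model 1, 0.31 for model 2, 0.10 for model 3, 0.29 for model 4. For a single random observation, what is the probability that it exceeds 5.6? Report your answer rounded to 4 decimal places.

Conditional on each model, P(X > 5.6): 1: 0.994844; 2: 0.201897; 3: 0.934837; 4: 0.606531.
By total probability, P(X > 5.6) = 0.3·0.994844 + 0.31·0.201897 + 0.1·0.934837 + 0.29·0.606531 = 0.630419.

0.6304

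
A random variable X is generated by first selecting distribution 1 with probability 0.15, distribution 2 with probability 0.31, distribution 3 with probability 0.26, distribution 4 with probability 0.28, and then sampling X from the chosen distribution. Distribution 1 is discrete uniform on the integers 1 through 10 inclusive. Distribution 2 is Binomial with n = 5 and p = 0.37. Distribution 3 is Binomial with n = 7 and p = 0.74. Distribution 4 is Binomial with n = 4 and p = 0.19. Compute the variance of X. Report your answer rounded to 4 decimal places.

Per component, 1: μ=5.5, E[X²]=38.5; 2: μ=1.85, E[X²]=4.588; 3: μ=5.18, E[X²]=28.1792; 4: μ=0.76, E[X²]=1.1932.
E[X] = 0.15·5.5 + 0.31·1.85 + 0.26·5.18 + 0.28·0.76 = 2.9581.
E[X²] = 0.15·38.5 + 0.31·4.588 + 0.26·28.1792 + 0.28·1.1932 = 14.858.
Var(X) = E[X²] − (E[X])² = 14.858 − 8.75036 = 6.10761.

6.1076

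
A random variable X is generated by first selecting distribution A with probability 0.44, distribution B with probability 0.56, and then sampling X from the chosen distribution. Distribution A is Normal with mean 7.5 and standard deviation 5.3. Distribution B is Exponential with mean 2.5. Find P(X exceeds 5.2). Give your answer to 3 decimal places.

0.364

Conditional on each component, P(X > 5.2): A: 0.667842; B: 0.12493.
By total probability, P(X > 5.2) = 0.44·0.667842 + 0.56·0.12493 = 0.363811.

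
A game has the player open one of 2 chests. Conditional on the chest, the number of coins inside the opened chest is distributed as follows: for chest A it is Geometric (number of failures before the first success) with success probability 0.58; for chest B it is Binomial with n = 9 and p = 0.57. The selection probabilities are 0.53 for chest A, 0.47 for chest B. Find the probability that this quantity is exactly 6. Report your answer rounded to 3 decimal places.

Conditional on each chest, P(X = 6): A: 0.00318364; B: 0.229052.
By total probability, P(X = 6) = 0.53·0.00318364 + 0.47·0.229052 = 0.109342.

0.109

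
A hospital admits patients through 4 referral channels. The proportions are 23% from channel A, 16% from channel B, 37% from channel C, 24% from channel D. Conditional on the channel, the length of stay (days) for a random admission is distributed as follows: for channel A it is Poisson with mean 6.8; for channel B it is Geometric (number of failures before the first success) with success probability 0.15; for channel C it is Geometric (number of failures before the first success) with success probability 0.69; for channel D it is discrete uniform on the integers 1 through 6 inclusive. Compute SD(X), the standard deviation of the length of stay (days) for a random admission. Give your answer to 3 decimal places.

Per component, A: μ=6.8, E[X²]=53.04; B: μ=5.66667, E[X²]=69.8889; C: μ=0.449275, E[X²]=0.852972; D: μ=3.5, E[X²]=15.1667.
E[X] = 0.23·6.8 + 0.16·5.66667 + 0.37·0.449275 + 0.24·3.5 = 3.4769.
E[X²] = 0.23·53.04 + 0.16·69.8889 + 0.37·0.852972 + 0.24·15.1667 = 27.337.
Var(X) = E[X²] − (E[X])² = 27.337 − 12.0888 = 15.2482.
SD(X) = √15.2482 = 3.90489.

3.905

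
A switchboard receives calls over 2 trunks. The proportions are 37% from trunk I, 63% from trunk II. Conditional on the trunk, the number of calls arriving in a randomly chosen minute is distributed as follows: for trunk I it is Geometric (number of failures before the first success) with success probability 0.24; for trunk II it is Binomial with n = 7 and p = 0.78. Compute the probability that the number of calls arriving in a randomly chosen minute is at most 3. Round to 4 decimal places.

0.2756

Conditional on each trunk, P(X ≤ 3): I: 0.666378; II: 0.0461368.
By total probability, P(X ≤ 3) = 0.37·0.666378 + 0.63·0.0461368 = 0.275626.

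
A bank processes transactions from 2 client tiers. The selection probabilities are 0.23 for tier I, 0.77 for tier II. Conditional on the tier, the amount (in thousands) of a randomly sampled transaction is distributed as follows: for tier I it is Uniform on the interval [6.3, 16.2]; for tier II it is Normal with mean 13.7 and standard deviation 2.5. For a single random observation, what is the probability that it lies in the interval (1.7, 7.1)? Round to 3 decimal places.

0.022

Conditional on each tier, P(1.7 < X < 7.1): I: 0.0808081; II: 0.00414451.
By total probability, P(1.7 < X < 7.1) = 0.23·0.0808081 + 0.77·0.00414451 = 0.0217771.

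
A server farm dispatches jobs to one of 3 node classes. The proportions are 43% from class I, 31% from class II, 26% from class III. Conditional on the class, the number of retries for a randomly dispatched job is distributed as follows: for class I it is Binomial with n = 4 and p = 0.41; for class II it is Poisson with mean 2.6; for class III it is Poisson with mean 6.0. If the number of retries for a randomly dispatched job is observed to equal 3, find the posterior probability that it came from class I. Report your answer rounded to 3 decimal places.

0.436

Likelihoods P(X=3 | ·): I: 0.162654; II: 0.217572; III: 0.0892351.
Posterior ∝ prior × likelihood. Numerator for I: 0.43·0.162654 = 0.069941.
Normalizing constant: 0.43·0.162654 + 0.31·0.217572 + 0.26·0.0892351 = 0.160589.
P(I | observation) = 0.069941 / 0.160589 = 0.435527.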